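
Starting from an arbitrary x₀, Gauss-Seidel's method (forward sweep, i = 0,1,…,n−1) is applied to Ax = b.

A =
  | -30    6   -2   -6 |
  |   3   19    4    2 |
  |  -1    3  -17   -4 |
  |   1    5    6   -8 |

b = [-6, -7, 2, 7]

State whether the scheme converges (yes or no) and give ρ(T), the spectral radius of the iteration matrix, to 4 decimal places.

A = D + L + U where D = diag(-30, 19, -17, -8).
GS T = -(D+L)⁻¹U: row 0 first, T[0,1] = -(6)/(-30) = +0.2000; later rows by forward substitution.
  T[0,:] = [+0.0000 +0.2000 -0.0667 -0.2000]
  T[1,:] = [+0.0000 -0.0316 -0.2000 -0.0737]
  T[2,:] = [+0.0000 -0.0173 -0.0314 -0.2365]
  T[3,:] = [+0.0000 -0.0077 -0.1569 -0.2485]
|roots of det(T-λI)|: 0.3688, 0.0933, 0.0360, 0.0000.
ρ(T) = max|λ| = 0.3688; 0.3688 < 1, so it converges for any x₀.

yes, ρ = 0.3688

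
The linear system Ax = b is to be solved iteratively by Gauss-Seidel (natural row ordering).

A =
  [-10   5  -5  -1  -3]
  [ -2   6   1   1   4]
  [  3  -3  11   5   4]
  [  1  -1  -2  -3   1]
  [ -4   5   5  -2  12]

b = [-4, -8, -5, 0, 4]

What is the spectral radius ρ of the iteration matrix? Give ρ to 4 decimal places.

A = D + L + U where D = diag(-10, 6, 11, -3, 12).
Gauss-Seidel: T = -(D+L)⁻¹U, row 0 first, T[0,1] = -(5)/(-10) = +0.5000; later rows by forward substitution.
  T[0,:] = [+0.0000, +0.5000, -0.5000, -0.1000, -0.3000]
  T[1,:] = [+0.0000, +0.1667, -0.3333, -0.2000, -0.7667]
  T[2,:] = [+0.0000, -0.0909, +0.0455, -0.4818, -0.4909]
  T[3,:] = [+0.0000, +0.1717, -0.0859, +0.3545, +0.8162]
  T[4,:] = [+0.0000, +0.1637, -0.0610, +0.3098, +0.5600]
eigenvalue magnitudes: 0.9223, 0.2159, 0.2159, 0.0979, 0.0000.
spectral radius ρ = 0.9223; 0.9223 < 1 ⇒ converges.

0.9223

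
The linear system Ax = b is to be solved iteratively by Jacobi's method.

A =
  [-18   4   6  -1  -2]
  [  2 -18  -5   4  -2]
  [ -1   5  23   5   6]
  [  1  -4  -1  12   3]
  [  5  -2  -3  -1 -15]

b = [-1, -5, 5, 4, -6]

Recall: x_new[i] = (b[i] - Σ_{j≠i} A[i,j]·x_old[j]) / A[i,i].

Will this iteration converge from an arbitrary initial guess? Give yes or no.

yes

A = D + L + U where D = diag(-18, -18, 23, 12, -15).
Jacobi: T = -D⁻¹(L+U), T[2,3] = -(5)/(23) = -0.2174; T[2,2] = 0.
  T[0,:] = [+0.0000  +0.2222  +0.3333  -0.0556  -0.1111]
  T[1,:] = [+0.1111  +0.0000  -0.2778  +0.2222  -0.1111]
  T[2,:] = [+0.0435  -0.2174  +0.0000  -0.2174  -0.2609]
  T[3,:] = [-0.0833  +0.3333  +0.0833  +0.0000  -0.2500]
  T[4,:] = [+0.3333  -0.1333  -0.2000  -0.0667  +0.0000]
moduli |λ_i(T)| = 0.5202, 0.4124, 0.2753, 0.2753, 0.1896.
ρ = 0.5202; 0.5202 < 1 ⇒ converges.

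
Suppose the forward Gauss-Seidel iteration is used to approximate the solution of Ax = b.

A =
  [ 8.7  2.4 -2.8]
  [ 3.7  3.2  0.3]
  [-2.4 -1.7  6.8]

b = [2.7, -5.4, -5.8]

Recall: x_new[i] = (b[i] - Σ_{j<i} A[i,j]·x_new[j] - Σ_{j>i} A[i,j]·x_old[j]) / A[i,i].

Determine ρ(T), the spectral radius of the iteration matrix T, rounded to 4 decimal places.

0.3427

Write A = D+L+U with D = diag(8.7, 3.2, 6.8).
T_GS = -(D+L)⁻¹U: row 0 first, T[0,2] = -(-2.8)/(8.7) = +0.3218; later rows by forward substitution.
  T[0,:] = [+0.0000, -0.2759, +0.3218]
  T[1,:] = [+0.0000, +0.3190, -0.4659]
  T[2,:] = [+0.0000, -0.0176, -0.0029]
|eigenvalues of T|: 0.3427, 0.0266, 0.0000.
ρ = 0.3427; 0.3427 < 1, so it converges for any x₀.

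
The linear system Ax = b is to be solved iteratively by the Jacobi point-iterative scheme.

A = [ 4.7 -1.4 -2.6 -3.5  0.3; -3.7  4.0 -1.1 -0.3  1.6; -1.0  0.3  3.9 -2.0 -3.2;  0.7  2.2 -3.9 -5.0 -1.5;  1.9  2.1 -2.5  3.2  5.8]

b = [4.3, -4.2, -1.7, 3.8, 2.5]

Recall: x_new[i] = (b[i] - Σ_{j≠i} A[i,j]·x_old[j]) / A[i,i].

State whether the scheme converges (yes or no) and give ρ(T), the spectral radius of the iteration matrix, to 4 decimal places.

Split A = D + L + U, D = diag(4.7, 4, 3.9, -5, 5.8).
Jacobi T = -D⁻¹(L+U): T[1,4] = -(1.6)/(4) = -0.4000; T[1,1] = 0.
  T[0,:] = [+0.0000, +0.2979, +0.5532, +0.7447, -0.0638]
  T[1,:] = [+0.9250, +0.0000, +0.2750, +0.0750, -0.4000]
  T[2,:] = [+0.2564, -0.0769, +0.0000, +0.5128, +0.8205]
  T[3,:] = [+0.1400, +0.4400, -0.7800, +0.0000, -0.3000]
  T[4,:] = [-0.3276, -0.3621, +0.4310, -0.5517, +0.0000]
|λ(T)| sorted: 1.1568, 0.7255, 0.6217, 0.6217, 0.2599.
ρ = 1.1568; 1.1568 > 1: divergent.

no, ρ = 1.1568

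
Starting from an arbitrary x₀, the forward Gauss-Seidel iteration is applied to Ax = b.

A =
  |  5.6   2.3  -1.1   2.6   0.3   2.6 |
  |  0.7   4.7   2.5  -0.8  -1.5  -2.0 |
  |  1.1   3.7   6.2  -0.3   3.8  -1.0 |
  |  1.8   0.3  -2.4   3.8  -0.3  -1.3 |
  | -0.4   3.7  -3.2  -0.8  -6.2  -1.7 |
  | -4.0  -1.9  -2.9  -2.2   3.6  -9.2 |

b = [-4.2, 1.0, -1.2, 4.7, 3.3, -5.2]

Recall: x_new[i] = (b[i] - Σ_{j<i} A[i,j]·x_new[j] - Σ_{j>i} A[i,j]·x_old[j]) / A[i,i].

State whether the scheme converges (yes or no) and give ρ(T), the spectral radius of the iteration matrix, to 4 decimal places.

Split A = D + L + U, D = diag(5.6, 4.7, 6.2, 3.8, -6.2, -9.2).
T_GS = -(D+L)⁻¹U: row 0 first, T[0,3] = -(2.6)/(5.6) = -0.4643; later rows by forward substitution.
  T[0,:] = [+0.0000 -0.4107 +0.1964 -0.4643 -0.0536 -0.4643]
  T[1,:] = [+0.0000 +0.0612 -0.5612 +0.2394 +0.3271 +0.4947]
  T[2,:] = [+0.0000 +0.0364 +0.3000 -0.0121 -0.7986 -0.0515]
  T[3,:] = [+0.0000 +0.2127 +0.1408 +0.1934 -0.4259 +0.4904]
  T[4,:] = [+0.0000 +0.0168 -0.5206 +0.1541 +0.6658 +0.0143]
  T[5,:] = [+0.0000 +0.1102 -0.3015 +0.1703 +0.5699 +0.0043]
|λ(T)| sorted: 1.1840, 0.4496, 0.2315, 0.2315, 0.0035, 0.0000.
ρ(T) = max|λ| = 1.1840; 1.1840 > 1: divergent.

no, ρ = 1.1840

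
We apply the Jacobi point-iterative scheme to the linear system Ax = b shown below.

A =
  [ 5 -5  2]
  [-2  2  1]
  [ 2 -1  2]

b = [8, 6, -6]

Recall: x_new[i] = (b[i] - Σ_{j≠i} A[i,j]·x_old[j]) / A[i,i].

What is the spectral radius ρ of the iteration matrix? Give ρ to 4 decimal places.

Split A = D + L + U, D = diag(5, 2, 2).
T_J = -D⁻¹(L+U): T[1,2] = -(1)/(2) = -0.5000; T[1,1] = 0.
  T[0,:] = [+0.0000  +1.0000  -0.4000]
  T[1,:] = [+1.0000  +0.0000  -0.5000]
  T[2,:] = [-1.0000  +0.5000  +0.0000]
|roots of det(T-λI)|: 1.1846, 0.9046, 0.2799.
ρ = 1.1846; 1.1846 > 1: divergent.

1.1846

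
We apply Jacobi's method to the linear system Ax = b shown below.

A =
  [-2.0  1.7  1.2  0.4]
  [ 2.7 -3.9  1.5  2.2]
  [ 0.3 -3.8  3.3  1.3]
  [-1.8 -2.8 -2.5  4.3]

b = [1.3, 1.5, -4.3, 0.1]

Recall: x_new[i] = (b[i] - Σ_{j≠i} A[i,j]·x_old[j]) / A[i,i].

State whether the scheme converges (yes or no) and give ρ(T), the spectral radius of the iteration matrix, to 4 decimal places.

no, ρ = 1.3946

Let D = diag(-2, -3.9, 3.3, 4.3); L, U the strict triangles.
T_J = -D⁻¹(L+U): T[0,3] = -(0.4)/(-2) = +0.2000; T[0,0] = 0.
  T[0,:] = [+0.0000 +0.8500 +0.6000 +0.2000]
  T[1,:] = [+0.6923 +0.0000 +0.3846 +0.5641]
  T[2,:] = [-0.0909 +1.1515 +0.0000 -0.3939]
  T[3,:] = [+0.4186 +0.6512 +0.5814 +0.0000]
|λ(T)| sorted: 1.3946, 0.6238, 0.6238, 0.3376.
ρ = 1.3946; 1.3946 > 1: divergent.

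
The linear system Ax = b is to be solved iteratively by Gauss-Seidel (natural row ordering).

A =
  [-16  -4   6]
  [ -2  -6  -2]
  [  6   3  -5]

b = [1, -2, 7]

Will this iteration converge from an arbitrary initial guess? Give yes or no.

yes

A = D + L + U where D = diag(-16, -6, -5).
T_GS = -(D+L)⁻¹U: row 0 first, T[0,1] = -(-4)/(-16) = -0.2500; later rows by forward substitution.
  T[0,:] = [+0.0000  -0.2500  +0.3750]
  T[1,:] = [+0.0000  +0.0833  -0.4583]
  T[2,:] = [+0.0000  -0.2500  +0.1750]
|eigenvalues of T|: 0.4708, 0.2124, 0.0000.
spectral radius ρ = 0.4708; 0.4708 < 1 ⇒ converges.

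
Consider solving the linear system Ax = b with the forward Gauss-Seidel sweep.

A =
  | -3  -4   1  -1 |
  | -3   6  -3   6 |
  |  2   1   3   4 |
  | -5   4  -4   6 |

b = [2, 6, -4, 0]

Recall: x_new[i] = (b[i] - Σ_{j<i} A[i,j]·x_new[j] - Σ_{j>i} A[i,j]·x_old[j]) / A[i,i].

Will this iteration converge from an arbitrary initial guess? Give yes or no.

no

Diagonal D = diag(-3, 6, 3, 6); L, U strict lower/upper.
Gauss-Seidel: T = -(D+L)⁻¹U, row 0 first, T[0,2] = -(1)/(-3) = +0.3333; later rows by forward substitution.
  T[0,:] = [+0.0000, -1.3333, +0.3333, -0.3333]
  T[1,:] = [+0.0000, -0.6667, +0.6667, -1.1667]
  T[2,:] = [+0.0000, +1.1111, -0.4444, -0.7222]
  T[3,:] = [+0.0000, +0.0741, -0.4630, +0.0185]
|λ(T)| sorted: 1.1543, 0.8325, 0.7708, 0.0000.
ρ = 1.1543; 1.1543 > 1 ⇒ diverges.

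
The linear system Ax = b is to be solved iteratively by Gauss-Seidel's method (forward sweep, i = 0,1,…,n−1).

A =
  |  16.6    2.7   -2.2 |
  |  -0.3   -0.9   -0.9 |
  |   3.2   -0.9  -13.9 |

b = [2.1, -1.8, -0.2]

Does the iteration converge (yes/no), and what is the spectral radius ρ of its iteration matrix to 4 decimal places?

yes, ρ = 0.2841

Diagonal D = diag(16.6, -0.9, -13.9); L, U strict lower/upper.
Gauss-Seidel: T = -(D+L)⁻¹U, row 0 first, T[0,2] = -(-2.2)/(16.6) = +0.1325; later rows by forward substitution.
  T[0,:] = [+0.0000 -0.1627 +0.1325]
  T[1,:] = [+0.0000 +0.0542 -1.0442]
  T[2,:] = [+0.0000 -0.0410 +0.0981]
|roots of det(T-λI)|: 0.2841, 0.1318, 0.0000.
ρ(T) = max|λ| = 0.2841; 0.2841 < 1 ⇒ converges.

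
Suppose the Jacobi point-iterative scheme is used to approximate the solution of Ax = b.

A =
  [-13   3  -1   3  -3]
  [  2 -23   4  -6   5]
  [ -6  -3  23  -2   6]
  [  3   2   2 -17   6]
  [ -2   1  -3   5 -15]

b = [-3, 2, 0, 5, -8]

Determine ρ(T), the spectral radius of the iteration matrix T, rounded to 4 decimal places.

Let D = diag(-13, -23, 23, -17, -15); L, U the strict triangles.
Jacobi: T = -D⁻¹(L+U), T[2,3] = -(-2)/(23) = +0.0870; T[2,2] = 0.
  T[0,:] = [+0.0000 +0.2308 -0.0769 +0.2308 -0.2308]
  T[1,:] = [+0.0870 +0.0000 +0.1739 -0.2609 +0.2174]
  T[2,:] = [+0.2609 +0.1304 +0.0000 +0.0870 -0.2609]
  T[3,:] = [+0.1765 +0.1176 +0.1176 +0.0000 +0.3529]
  T[4,:] = [-0.1333 +0.0667 -0.2000 +0.3333 +0.0000]
|λ(T)| sorted: 0.5659, 0.3598, 0.2344, 0.0882, 0.0599.
spectral radius ρ = 0.5659; 0.5659 < 1 ⇒ converges.

0.5659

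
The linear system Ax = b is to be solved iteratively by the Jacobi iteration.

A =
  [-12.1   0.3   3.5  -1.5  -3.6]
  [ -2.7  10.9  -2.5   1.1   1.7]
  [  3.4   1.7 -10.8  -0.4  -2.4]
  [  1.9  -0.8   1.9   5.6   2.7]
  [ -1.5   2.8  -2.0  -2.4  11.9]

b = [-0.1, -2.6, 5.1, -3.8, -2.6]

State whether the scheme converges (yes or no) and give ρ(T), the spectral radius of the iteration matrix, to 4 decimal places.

A = D + L + U where D = diag(-12.1, 10.9, -10.8, 5.6, 11.9).
Jacobi T = -D⁻¹(L+U): T[3,0] = -(1.9)/(5.6) = -0.3393; T[3,3] = 0.
  T[0,:] = [+0.0000  +0.0248  +0.2893  -0.1240  -0.2975]
  T[1,:] = [+0.2477  +0.0000  +0.2294  -0.1009  -0.1560]
  T[2,:] = [+0.3148  +0.1574  +0.0000  -0.0370  -0.2222]
  T[3,:] = [-0.3393  +0.1429  -0.3393  +0.0000  -0.4821]
  T[4,:] = [+0.1261  -0.2353  +0.1681  +0.2017  +0.0000]
|eigenvalues of T|: 0.5263, 0.4010, 0.4010, 0.3062, 0.0721.
spectral radius ρ = 0.5263; 0.5263 < 1: convergent.

yes, ρ = 0.5263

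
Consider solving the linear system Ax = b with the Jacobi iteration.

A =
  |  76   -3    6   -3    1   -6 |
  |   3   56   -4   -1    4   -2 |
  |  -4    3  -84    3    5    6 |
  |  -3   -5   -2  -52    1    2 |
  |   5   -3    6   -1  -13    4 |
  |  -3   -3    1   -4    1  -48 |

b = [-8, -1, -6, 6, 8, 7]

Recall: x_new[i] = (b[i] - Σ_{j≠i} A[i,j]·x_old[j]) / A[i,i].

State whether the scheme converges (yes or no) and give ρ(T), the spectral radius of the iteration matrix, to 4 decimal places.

yes, ρ = 0.2535

A = D + L + U where D = diag(76, 56, -84, -52, -13, -48).
Jacobi: T = -D⁻¹(L+U), T[0,3] = -(-3)/(76) = +0.0395; T[0,0] = 0.
  T[0,:] = [+0.0000, +0.0395, -0.0789, +0.0395, -0.0132, +0.0789]
  T[1,:] = [-0.0536, +0.0000, +0.0714, +0.0179, -0.0714, +0.0357]
  T[2,:] = [-0.0476, +0.0357, +0.0000, +0.0357, +0.0595, +0.0714]
  T[3,:] = [-0.0577, -0.0962, -0.0385, +0.0000, +0.0192, +0.0385]
  T[4,:] = [+0.3846, -0.2308, +0.4615, -0.0769, +0.0000, +0.3077]
  T[5,:] = [-0.0625, -0.0625, +0.0208, -0.0833, +0.0208, +0.0000]
|roots of det(T-λI)|: 0.2535, 0.1976, 0.1553, 0.1553, 0.0841, 0.0841.
spectral radius ρ = 0.2535; 0.2535 < 1 ⇒ converges.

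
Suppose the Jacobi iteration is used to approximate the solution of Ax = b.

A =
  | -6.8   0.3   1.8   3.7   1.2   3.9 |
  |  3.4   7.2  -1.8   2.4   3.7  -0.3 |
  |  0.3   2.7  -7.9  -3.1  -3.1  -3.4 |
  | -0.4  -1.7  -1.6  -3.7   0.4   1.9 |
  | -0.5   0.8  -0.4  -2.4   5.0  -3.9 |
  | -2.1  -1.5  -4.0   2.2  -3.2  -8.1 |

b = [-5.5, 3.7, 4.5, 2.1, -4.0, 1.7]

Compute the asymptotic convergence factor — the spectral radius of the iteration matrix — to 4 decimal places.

Let D = diag(-6.8, 7.2, -7.9, -3.7, 5, -8.1); L, U the strict triangles.
T_J = -D⁻¹(L+U): T[3,1] = -(-1.7)/(-3.7) = -0.4595; T[3,3] = 0.
  T[0,:] = [+0.0000  +0.0441  +0.2647  +0.5441  +0.1765  +0.5735]
  T[1,:] = [-0.4722  +0.0000  +0.2500  -0.3333  -0.5139  +0.0417]
  T[2,:] = [+0.0380  +0.3418  +0.0000  -0.3924  -0.3924  -0.4304]
  T[3,:] = [-0.1081  -0.4595  -0.4324  +0.0000  +0.1081  +0.5135]
  T[4,:] = [+0.1000  -0.1600  +0.0800  +0.4800  +0.0000  +0.7800]
  T[5,:] = [-0.2593  -0.1852  -0.4938  +0.2716  -0.3951  +0.0000]
|roots of det(T-λI)|: 1.1870, 0.7374, 0.7374, 0.3987, 0.3987, 0.1723.
ρ = 1.1870; 1.1870 > 1, so it fails to converge.

1.1870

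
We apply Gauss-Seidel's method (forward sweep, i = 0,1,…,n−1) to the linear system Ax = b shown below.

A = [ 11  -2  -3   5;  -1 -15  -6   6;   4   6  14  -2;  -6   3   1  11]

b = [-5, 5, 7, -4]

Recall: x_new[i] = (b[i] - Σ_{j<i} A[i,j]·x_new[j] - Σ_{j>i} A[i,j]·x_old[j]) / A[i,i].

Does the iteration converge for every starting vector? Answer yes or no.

yes

Diagonal D = diag(11, -15, 14, 11); L, U strict lower/upper.
GS T = -(D+L)⁻¹U: row 0 first, T[0,2] = -(-3)/(11) = +0.2727; later rows by forward substitution.
  T[0,:] = [+0.0000 +0.1818 +0.2727 -0.4545]
  T[1,:] = [+0.0000 -0.0121 -0.4182 +0.4303]
  T[2,:] = [+0.0000 -0.0468 +0.1013 +0.0883]
  T[3,:] = [+0.0000 +0.1067 +0.2536 -0.3733]
|roots of det(T-λI)|: 0.5335, 0.1948, 0.0545, 0.0000.
spectral radius ρ = 0.5335; 0.5335 < 1 ⇒ converges.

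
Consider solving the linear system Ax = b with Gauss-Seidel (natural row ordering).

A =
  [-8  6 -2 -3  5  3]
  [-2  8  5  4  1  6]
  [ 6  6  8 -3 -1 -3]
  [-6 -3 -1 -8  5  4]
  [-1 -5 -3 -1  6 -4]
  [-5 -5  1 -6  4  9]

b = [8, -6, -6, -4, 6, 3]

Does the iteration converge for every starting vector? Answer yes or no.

no

Write A = D+L+U with D = diag(-8, 8, 8, -8, 6, 9).
GS T = -(D+L)⁻¹U: row 0 first, T[0,2] = -(-2)/(-8) = -0.2500; later rows by forward substitution.
  T[0,:] = [+0.0000  +0.7500  -0.2500  -0.3750  +0.6250  +0.3750]
  T[1,:] = [+0.0000  +0.1875  -0.6875  -0.5938  +0.0312  -0.6562]
  T[2,:] = [+0.0000  -0.7031  +0.7031  +1.1016  -0.3672  +0.5859]
  T[3,:] = [+0.0000  -0.5449  +0.3574  +0.3662  +0.1904  +0.3916]
  T[4,:] = [+0.0000  -0.1611  -0.2035  +0.0545  -0.0216  +0.5405]
  T[5,:] = [+0.0000  +0.3073  -0.2703  -0.4407  +0.5420  -0.2005]
eigenvalue magnitudes: 1.3448, 0.7389, 0.6127, 0.2585, 0.2585, 0.0000.
ρ = 1.3448; 1.3448 > 1, so it fails to converge.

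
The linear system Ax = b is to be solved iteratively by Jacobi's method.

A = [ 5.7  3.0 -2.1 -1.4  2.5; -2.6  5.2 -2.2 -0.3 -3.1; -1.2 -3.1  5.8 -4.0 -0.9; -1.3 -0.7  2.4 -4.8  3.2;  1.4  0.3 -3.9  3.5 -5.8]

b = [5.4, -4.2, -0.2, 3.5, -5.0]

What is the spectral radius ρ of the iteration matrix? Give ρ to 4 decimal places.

A = D + L + U where D = diag(5.7, 5.2, 5.8, -4.8, -5.8).
Jacobi T = -D⁻¹(L+U): T[4,2] = -(-3.9)/(-5.8) = -0.6724; T[4,4] = 0.
  T[0,:] = [+0.0000, -0.5263, +0.3684, +0.2456, -0.4386]
  T[1,:] = [+0.5000, +0.0000, +0.4231, +0.0577, +0.5962]
  T[2,:] = [+0.2069, +0.5345, +0.0000, +0.6897, +0.1552]
  T[3,:] = [-0.2708, -0.1458, +0.5000, +0.0000, +0.6667]
  T[4,:] = [+0.2414, +0.0517, -0.6724, +0.6034, +0.0000]
eigenvalue magnitudes: 1.1741, 0.6898, 0.6898, 0.6796, 0.6796.
ρ = 1.1741; 1.1741 > 1: divergent.

1.1741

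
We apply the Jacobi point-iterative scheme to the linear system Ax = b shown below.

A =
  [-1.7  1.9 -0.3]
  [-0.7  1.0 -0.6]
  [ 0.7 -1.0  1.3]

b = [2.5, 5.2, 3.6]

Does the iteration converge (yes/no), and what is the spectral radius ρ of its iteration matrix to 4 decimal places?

no, ρ = 1.2999

Diagonal D = diag(-1.7, 1, 1.3); L, U strict lower/upper.
Jacobi T = -D⁻¹(L+U): T[2,1] = -(-1)/(1.3) = +0.7692; T[2,2] = 0.
  T[0,:] = [+0.0000 +1.1176 -0.1765]
  T[1,:] = [+0.7000 +0.0000 +0.6000]
  T[2,:] = [-0.5385 +0.7692 +0.0000]
eigenvalue magnitudes: 1.2999, 0.9175, 0.3824.
spectral radius ρ = 1.2999; 1.2999 > 1, so it fails to converge.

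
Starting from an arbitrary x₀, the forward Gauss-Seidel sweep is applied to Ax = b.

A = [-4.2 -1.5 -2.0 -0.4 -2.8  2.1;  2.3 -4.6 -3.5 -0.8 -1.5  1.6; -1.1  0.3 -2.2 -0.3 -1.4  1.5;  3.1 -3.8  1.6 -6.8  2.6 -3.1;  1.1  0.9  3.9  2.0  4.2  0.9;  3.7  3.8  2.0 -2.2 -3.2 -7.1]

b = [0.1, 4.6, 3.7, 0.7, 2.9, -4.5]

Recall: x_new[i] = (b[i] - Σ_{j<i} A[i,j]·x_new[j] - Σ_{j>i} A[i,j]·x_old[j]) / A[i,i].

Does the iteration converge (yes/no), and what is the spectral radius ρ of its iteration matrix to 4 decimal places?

no, ρ = 1.5095

A = D + L + U where D = diag(-4.2, -4.6, -2.2, -6.8, 4.2, -7.1).
GS T = -(D+L)⁻¹U: row 0 first, T[0,5] = -(2.1)/(-4.2) = +0.5000; later rows by forward substitution.
  T[0,:] = [+0.0000, -0.3571, -0.4762, -0.0952, -0.6667, +0.5000]
  T[1,:] = [+0.0000, -0.1786, -0.9990, -0.2215, -0.6594, +0.5978]
  T[2,:] = [+0.0000, +0.1542, +0.1019, -0.1190, -0.3930, +0.5133]
  T[3,:] = [+0.0000, -0.0267, +0.3651, +0.0524, +0.3545, -0.4412]
  T[4,:] = [+0.0000, +0.0013, +0.0703, +0.1579, +0.5120, -0.7399]
  T[5,:] = [+0.0000, -0.2306, -0.8989, -0.2891, -1.1516, +1.1953]
|roots of det(T-λI)|: 1.5095, 0.3519, 0.3519, 0.0920, 0.0920, 0.0000.
spectral radius ρ = 1.5095; 1.5095 > 1, so it fails to converge.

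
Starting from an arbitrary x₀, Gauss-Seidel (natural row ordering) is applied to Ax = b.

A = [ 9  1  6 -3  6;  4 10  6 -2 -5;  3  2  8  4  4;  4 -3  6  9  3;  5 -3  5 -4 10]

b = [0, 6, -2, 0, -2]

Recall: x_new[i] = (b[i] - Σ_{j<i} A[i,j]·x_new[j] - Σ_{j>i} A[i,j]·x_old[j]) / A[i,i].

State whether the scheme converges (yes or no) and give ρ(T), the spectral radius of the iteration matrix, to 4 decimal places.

no, ρ = 1.2026

Let D = diag(9, 10, 8, 9, 10); L, U the strict triangles.
GS T = -(D+L)⁻¹U: row 0 first, T[0,4] = -(6)/(9) = -0.6667; later rows by forward substitution.
  T[0,:] = [+0.0000 -0.1111 -0.6667 +0.3333 -0.6667]
  T[1,:] = [+0.0000 +0.0444 -0.3333 +0.0667 +0.7667]
  T[2,:] = [+0.0000 +0.0306 +0.3333 -0.6417 -0.4417]
  T[3,:] = [+0.0000 +0.0438 -0.0370 +0.3019 +0.5130]
  T[4,:] = [+0.0000 +0.0711 +0.0519 +0.2949 +0.9894]
eigenvalue magnitudes: 1.2026, 0.3919, 0.1086, 0.1086, 0.0000.
ρ = 1.2026; 1.2026 > 1: divergent.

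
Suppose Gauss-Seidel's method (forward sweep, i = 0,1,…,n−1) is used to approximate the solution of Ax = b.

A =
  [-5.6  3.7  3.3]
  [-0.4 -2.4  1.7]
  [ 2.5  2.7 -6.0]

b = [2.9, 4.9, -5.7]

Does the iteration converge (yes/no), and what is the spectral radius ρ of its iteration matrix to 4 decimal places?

yes, ρ = 0.6918

Let D = diag(-5.6, -2.4, -6); L, U the strict triangles.
Gauss-Seidel: T = -(D+L)⁻¹U, row 0 first, T[0,2] = -(3.3)/(-5.6) = +0.5893; later rows by forward substitution.
  T[0,:] = [+0.0000 +0.6607 +0.5893]
  T[1,:] = [+0.0000 -0.1101 +0.6101]
  T[2,:] = [+0.0000 +0.2257 +0.5201]
eigenvalue magnitudes: 0.6918, 0.2819, 0.0000.
ρ = 0.6918; 0.6918 < 1, so it converges for any x₀.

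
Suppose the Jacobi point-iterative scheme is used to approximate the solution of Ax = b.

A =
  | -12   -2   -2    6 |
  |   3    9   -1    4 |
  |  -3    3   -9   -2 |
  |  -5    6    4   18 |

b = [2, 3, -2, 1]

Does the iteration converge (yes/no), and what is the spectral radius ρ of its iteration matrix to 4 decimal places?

yes, ρ = 0.8561

Let D = diag(-12, 9, -9, 18); L, U the strict triangles.
Jacobi: T = -D⁻¹(L+U), T[2,0] = -(-3)/(-9) = -0.3333; T[2,2] = 0.
  T[0,:] = [+0.0000  -0.1667  -0.1667  +0.5000]
  T[1,:] = [-0.3333  +0.0000  +0.1111  -0.4444]
  T[2,:] = [-0.3333  +0.3333  +0.0000  -0.2222]
  T[3,:] = [+0.2778  -0.3333  -0.2222  +0.0000]
moduli |λ_i(T)| = 0.8561, 0.3440, 0.3440, 0.1974.
ρ = 0.8561; 0.8561 < 1 ⇒ converges.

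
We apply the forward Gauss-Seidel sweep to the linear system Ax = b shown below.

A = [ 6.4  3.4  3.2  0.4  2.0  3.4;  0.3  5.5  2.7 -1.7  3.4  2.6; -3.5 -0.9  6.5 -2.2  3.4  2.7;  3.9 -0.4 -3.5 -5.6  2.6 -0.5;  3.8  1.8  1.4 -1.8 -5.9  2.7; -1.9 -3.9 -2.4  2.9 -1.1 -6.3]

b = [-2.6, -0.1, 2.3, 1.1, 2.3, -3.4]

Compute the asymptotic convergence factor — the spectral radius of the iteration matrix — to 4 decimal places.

Split A = D + L + U, D = diag(6.4, 5.5, 6.5, -5.6, -5.9, -6.3).
GS T = -(D+L)⁻¹U: row 0 first, T[0,5] = -(3.4)/(6.4) = -0.5312; later rows by forward substitution.
  T[0,:] = [+0.0000, -0.5312, -0.5000, -0.0625, -0.3125, -0.5312]
  T[1,:] = [+0.0000, +0.0290, -0.4636, +0.3125, -0.6011, -0.4438]
  T[2,:] = [+0.0000, -0.2820, -0.3334, +0.3481, -0.7746, -0.7629]
  T[3,:] = [+0.0000, -0.1958, -0.1067, -0.2834, +0.7737, +0.0492]
  T[4,:] = [+0.0000, -0.3405, -0.5100, +0.2241, -0.8045, -0.2160]
  T[5,:] = [+0.0000, +0.2191, +0.6048, -0.4768, +1.2581, +0.7859]
|eigenvalues of T|: 1.1367, 0.3334, 0.3334, 0.2116, 0.2116, 0.0000.
spectral radius ρ = 1.1367; 1.1367 > 1, so it fails to converge.

1.1367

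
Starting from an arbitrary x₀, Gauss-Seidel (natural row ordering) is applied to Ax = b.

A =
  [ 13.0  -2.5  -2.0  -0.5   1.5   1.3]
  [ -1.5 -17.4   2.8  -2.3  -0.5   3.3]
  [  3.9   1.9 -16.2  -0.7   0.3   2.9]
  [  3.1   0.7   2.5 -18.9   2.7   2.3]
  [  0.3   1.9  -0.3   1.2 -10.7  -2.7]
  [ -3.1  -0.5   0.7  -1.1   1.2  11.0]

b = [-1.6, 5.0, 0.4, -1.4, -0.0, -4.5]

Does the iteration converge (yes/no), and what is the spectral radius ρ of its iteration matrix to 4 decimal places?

Write A = D+L+U with D = diag(13, -17.4, -16.2, -18.9, -10.7, 11).
Gauss-Seidel: T = -(D+L)⁻¹U, row 0 first, T[0,5] = -(1.3)/(13) = -0.1000; later rows by forward substitution.
  T[0,:] = [+0.0000 +0.1923 +0.1538 +0.0385 -0.1154 -0.1000]
  T[1,:] = [+0.0000 -0.0166 +0.1477 -0.1355 -0.0188 +0.1983]
  T[2,:] = [+0.0000 +0.0444 +0.0544 -0.0498 -0.0115 +0.1782]
  T[3,:] = [+0.0000 +0.0368 +0.0379 -0.0053 +0.1217 +0.1362]
  T[4,:] = [+0.0000 +0.0053 +0.0333 -0.0222 +0.0074 -0.2097]
  T[5,:] = [+0.0000 +0.0537 +0.0468 +0.0097 -0.0213 +0.0060]
moduli |λ_i(T)| = 0.1949, 0.1596, 0.1043, 0.1043, 0.0401, 0.0000.
ρ(T) = max|λ| = 0.1949; 0.1949 < 1 ⇒ converges.

yes, ρ = 0.1949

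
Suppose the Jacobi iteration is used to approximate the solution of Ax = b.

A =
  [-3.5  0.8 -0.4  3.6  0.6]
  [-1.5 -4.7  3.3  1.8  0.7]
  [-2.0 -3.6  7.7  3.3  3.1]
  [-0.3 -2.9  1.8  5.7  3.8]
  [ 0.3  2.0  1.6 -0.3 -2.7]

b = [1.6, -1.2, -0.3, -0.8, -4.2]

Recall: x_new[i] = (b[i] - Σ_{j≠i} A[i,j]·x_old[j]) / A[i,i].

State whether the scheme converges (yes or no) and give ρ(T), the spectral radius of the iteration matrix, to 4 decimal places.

Split A = D + L + U, D = diag(-3.5, -4.7, 7.7, 5.7, -2.7).
T_J = -D⁻¹(L+U): T[3,1] = -(-2.9)/(5.7) = +0.5088; T[3,3] = 0.
  T[0,:] = [+0.0000, +0.2286, -0.1143, +1.0286, +0.1714]
  T[1,:] = [-0.3191, +0.0000, +0.7021, +0.3830, +0.1489]
  T[2,:] = [+0.2597, +0.4675, +0.0000, -0.4286, -0.4026]
  T[3,:] = [+0.0526, +0.5088, -0.3158, +0.0000, -0.6667]
  T[4,:] = [+0.1111, +0.7407, +0.5926, -0.1111, +0.0000]
|λ(T)| sorted: 1.1837, 0.5905, 0.5905, 0.3585, 0.3585.
spectral radius ρ = 1.1837; 1.1837 > 1 ⇒ diverges.

no, ρ = 1.1837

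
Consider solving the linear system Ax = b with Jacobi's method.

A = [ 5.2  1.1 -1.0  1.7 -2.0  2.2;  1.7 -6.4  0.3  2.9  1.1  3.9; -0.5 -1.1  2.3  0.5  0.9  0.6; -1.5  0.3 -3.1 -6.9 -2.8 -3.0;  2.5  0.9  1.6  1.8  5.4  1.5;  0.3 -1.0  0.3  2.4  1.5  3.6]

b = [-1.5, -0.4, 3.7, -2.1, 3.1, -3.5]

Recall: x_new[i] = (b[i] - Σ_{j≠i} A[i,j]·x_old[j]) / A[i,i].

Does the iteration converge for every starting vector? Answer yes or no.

Let D = diag(5.2, -6.4, 2.3, -6.9, 5.4, 3.6); L, U the strict triangles.
Jacobi: T = -D⁻¹(L+U), T[4,3] = -(1.8)/(5.4) = -0.3333; T[4,4] = 0.
  T[0,:] = [+0.0000  -0.2115  +0.1923  -0.3269  +0.3846  -0.4231]
  T[1,:] = [+0.2656  +0.0000  +0.0469  +0.4531  +0.1719  +0.6094]
  T[2,:] = [+0.2174  +0.4783  +0.0000  -0.2174  -0.3913  -0.2609]
  T[3,:] = [-0.2174  +0.0435  -0.4493  +0.0000  -0.4058  -0.4348]
  T[4,:] = [-0.4630  -0.1667  -0.2963  -0.3333  +0.0000  -0.2778]
  T[5,:] = [-0.0833  +0.2778  -0.0833  -0.6667  -0.4167  +0.0000]
|λ(T)| sorted: 1.2348, 0.4994, 0.3866, 0.3866, 0.2465, 0.2465.
spectral radius ρ = 1.2348; 1.2348 > 1, so it fails to converge.

no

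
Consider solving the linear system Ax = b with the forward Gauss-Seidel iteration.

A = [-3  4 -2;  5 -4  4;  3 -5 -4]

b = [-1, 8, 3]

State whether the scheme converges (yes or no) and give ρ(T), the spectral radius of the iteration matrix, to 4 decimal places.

Write A = D+L+U with D = diag(-3, -4, -4).
Gauss-Seidel: T = -(D+L)⁻¹U, row 0 first, T[0,2] = -(-2)/(-3) = -0.6667; later rows by forward substitution.
  T[0,:] = [+0.0000  +1.3333  -0.6667]
  T[1,:] = [+0.0000  +1.6667  +0.1667]
  T[2,:] = [+0.0000  -1.0833  -0.7083]
|λ(T)| sorted: 1.5880, 0.6297, 0.0000.
ρ = 1.5880; 1.5880 > 1 ⇒ diverges.

no, ρ = 1.5880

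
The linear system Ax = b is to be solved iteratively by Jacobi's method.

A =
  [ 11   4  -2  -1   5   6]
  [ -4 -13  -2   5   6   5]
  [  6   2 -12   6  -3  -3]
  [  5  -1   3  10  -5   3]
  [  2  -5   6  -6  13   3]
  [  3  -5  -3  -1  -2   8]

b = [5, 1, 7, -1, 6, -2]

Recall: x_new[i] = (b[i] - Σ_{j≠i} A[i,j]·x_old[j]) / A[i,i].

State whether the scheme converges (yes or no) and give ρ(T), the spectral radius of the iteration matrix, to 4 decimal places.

A = D + L + U where D = diag(11, -13, -12, 10, 13, 8).
Jacobi T = -D⁻¹(L+U): T[4,0] = -(2)/(13) = -0.1538; T[4,4] = 0.
  T[0,:] = [+0.0000  -0.3636  +0.1818  +0.0909  -0.4545  -0.5455]
  T[1,:] = [-0.3077  +0.0000  -0.1538  +0.3846  +0.4615  +0.3846]
  T[2,:] = [+0.5000  +0.1667  +0.0000  +0.5000  -0.2500  -0.2500]
  T[3,:] = [-0.5000  +0.1000  -0.3000  +0.0000  +0.5000  -0.3000]
  T[4,:] = [-0.1538  +0.3846  -0.4615  +0.4615  +0.0000  -0.2308]
  T[5,:] = [-0.3750  +0.6250  +0.3750  +0.1250  +0.2500  +0.0000]
moduli |λ_i(T)| = 1.2038, 0.6656, 0.6200, 0.6200, 0.5029, 0.5029.
spectral radius ρ = 1.2038; 1.2038 > 1 ⇒ diverges.

no, ρ = 1.2038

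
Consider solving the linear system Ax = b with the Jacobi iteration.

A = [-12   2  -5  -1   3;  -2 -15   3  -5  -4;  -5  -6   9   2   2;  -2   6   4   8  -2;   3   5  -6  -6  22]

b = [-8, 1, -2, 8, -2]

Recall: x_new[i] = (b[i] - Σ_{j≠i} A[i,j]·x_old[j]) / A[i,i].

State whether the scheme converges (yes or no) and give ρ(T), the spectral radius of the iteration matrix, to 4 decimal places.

Write A = D+L+U with D = diag(-12, -15, 9, 8, 22).
T_J = -D⁻¹(L+U): T[4,0] = -(3)/(22) = -0.1364; T[4,4] = 0.
  T[0,:] = [+0.0000  +0.1667  -0.4167  -0.0833  +0.2500]
  T[1,:] = [-0.1333  +0.0000  +0.2000  -0.3333  -0.2667]
  T[2,:] = [+0.5556  +0.6667  +0.0000  -0.2222  -0.2222]
  T[3,:] = [+0.2500  -0.7500  -0.5000  +0.0000  +0.2500]
  T[4,:] = [-0.1364  -0.2273  +0.2727  +0.2727  +0.0000]
|roots of det(T-λI)|: 0.8937, 0.5955, 0.5955, 0.4660, 0.0206.
spectral radius ρ = 0.8937; 0.8937 < 1: convergent.

yes, ρ = 0.8937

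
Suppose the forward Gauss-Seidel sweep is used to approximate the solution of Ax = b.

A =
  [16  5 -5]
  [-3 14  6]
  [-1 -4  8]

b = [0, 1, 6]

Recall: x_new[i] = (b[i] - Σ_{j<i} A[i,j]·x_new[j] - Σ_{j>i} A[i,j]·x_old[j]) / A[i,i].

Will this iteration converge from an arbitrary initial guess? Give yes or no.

yes

Split A = D + L + U, D = diag(16, 14, 8).
T_GS = -(D+L)⁻¹U: row 0 first, T[0,1] = -(5)/(16) = -0.3125; later rows by forward substitution.
  T[0,:] = [+0.0000, -0.3125, +0.3125]
  T[1,:] = [+0.0000, -0.0670, -0.3616]
  T[2,:] = [+0.0000, -0.0725, -0.1417]
eigenvalue magnitudes: 0.2706, 0.0619, 0.0000.
spectral radius ρ = 0.2706; 0.2706 < 1: convergent.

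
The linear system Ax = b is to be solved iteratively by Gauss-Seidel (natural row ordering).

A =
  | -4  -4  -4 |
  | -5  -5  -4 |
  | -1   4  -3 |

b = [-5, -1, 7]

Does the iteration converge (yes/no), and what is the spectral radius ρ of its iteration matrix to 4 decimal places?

Write A = D+L+U with D = diag(-4, -5, -3).
Gauss-Seidel: T = -(D+L)⁻¹U, row 0 first, T[0,2] = -(-4)/(-4) = -1.0000; later rows by forward substitution.
  T[0,:] = [+0.0000  -1.0000  -1.0000]
  T[1,:] = [+0.0000  +1.0000  +0.2000]
  T[2,:] = [+0.0000  +1.6667  +0.6000]
|roots of det(T-λI)|: 1.4110, 0.1890, 0.0000.
ρ = 1.4110; 1.4110 > 1: divergent.

no, ρ = 1.4110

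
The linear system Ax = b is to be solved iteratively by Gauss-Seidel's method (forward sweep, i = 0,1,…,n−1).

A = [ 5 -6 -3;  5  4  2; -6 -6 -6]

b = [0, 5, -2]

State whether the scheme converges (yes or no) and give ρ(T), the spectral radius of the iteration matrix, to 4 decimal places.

Let D = diag(5, 4, -6); L, U the strict triangles.
Gauss-Seidel: T = -(D+L)⁻¹U, row 0 first, T[0,1] = -(-6)/(5) = +1.2000; later rows by forward substitution.
  T[0,:] = [+0.0000, +1.2000, +0.6000]
  T[1,:] = [+0.0000, -1.5000, -1.2500]
  T[2,:] = [+0.0000, +0.3000, +0.6500]
|roots of det(T-λI)|: 1.3085, 0.4585, 0.0000.
ρ = 1.3085; 1.3085 > 1 ⇒ diverges.

no, ρ = 1.3085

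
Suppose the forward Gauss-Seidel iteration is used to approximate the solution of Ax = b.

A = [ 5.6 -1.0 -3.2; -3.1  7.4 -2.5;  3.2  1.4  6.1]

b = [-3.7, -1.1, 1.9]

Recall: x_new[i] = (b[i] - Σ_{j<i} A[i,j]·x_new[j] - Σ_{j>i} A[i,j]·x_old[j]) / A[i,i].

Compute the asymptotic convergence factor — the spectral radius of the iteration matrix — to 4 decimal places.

0.1958

Split A = D + L + U, D = diag(5.6, 7.4, 6.1).
T_GS = -(D+L)⁻¹U: row 0 first, T[0,1] = -(-1)/(5.6) = +0.1786; later rows by forward substitution.
  T[0,:] = [+0.0000, +0.1786, +0.5714]
  T[1,:] = [+0.0000, +0.0748, +0.5772]
  T[2,:] = [+0.0000, -0.1108, -0.4322]
|eigenvalues of T|: 0.1958, 0.1616, 0.0000.
spectral radius ρ = 0.1958; 0.1958 < 1, so it converges for any x₀.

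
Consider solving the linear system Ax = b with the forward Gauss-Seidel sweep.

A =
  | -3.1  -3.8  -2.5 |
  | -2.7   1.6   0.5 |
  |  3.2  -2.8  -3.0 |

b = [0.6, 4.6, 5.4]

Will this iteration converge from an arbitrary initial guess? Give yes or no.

no

A = D + L + U where D = diag(-3.1, 1.6, -3).
GS T = -(D+L)⁻¹U: row 0 first, T[0,1] = -(-3.8)/(-3.1) = -1.2258; later rows by forward substitution.
  T[0,:] = [+0.0000, -1.2258, -0.8065]
  T[1,:] = [+0.0000, -2.0685, -1.6734]
  T[2,:] = [+0.0000, +0.6231, +0.7016]
eigenvalue magnitudes: 1.6193, 0.2523, 0.0000.
ρ(T) = max|λ| = 1.6193; 1.6193 > 1, so it fails to converge.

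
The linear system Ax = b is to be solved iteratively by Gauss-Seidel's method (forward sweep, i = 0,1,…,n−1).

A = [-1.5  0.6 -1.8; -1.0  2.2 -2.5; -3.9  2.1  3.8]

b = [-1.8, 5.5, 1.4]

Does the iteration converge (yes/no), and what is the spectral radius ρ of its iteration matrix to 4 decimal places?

no, ρ = 1.6577

Let D = diag(-1.5, 2.2, 3.8); L, U the strict triangles.
Gauss-Seidel: T = -(D+L)⁻¹U, row 0 first, T[0,1] = -(0.6)/(-1.5) = +0.4000; later rows by forward substitution.
  T[0,:] = [+0.0000, +0.4000, -1.2000]
  T[1,:] = [+0.0000, +0.1818, +0.5909]
  T[2,:] = [+0.0000, +0.3100, -1.5581]
|roots of det(T-λI)|: 1.6577, 0.2814, 0.0000.
ρ = 1.6577; 1.6577 > 1 ⇒ diverges.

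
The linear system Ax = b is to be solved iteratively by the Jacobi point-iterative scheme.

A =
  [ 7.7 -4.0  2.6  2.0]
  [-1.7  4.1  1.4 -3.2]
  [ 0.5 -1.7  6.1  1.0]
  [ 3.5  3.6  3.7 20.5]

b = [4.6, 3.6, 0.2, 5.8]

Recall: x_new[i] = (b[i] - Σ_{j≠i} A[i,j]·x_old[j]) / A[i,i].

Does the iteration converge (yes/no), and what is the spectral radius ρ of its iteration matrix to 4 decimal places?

yes, ρ = 0.6018

Let D = diag(7.7, 4.1, 6.1, 20.5); L, U the strict triangles.
Jacobi T = -D⁻¹(L+U): T[0,1] = -(-4)/(7.7) = +0.5195; T[0,0] = 0.
  T[0,:] = [+0.0000 +0.5195 -0.3377 -0.2597]
  T[1,:] = [+0.4146 +0.0000 -0.3415 +0.7805]
  T[2,:] = [-0.0820 +0.2787 +0.0000 -0.1639]
  T[3,:] = [-0.1707 -0.1756 -0.1805 +0.0000]
moduli |λ_i(T)| = 0.6018, 0.4613, 0.4613, 0.1396.
ρ(T) = max|λ| = 0.6018; 0.6018 < 1: convergent.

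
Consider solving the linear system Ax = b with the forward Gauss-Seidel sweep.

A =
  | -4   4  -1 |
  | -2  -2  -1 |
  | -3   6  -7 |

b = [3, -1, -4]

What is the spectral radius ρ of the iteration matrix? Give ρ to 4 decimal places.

Let D = diag(-4, -2, -7); L, U the strict triangles.
T_GS = -(D+L)⁻¹U: row 0 first, T[0,1] = -(4)/(-4) = +1.0000; later rows by forward substitution.
  T[0,:] = [+0.0000 +1.0000 -0.2500]
  T[1,:] = [+0.0000 -1.0000 -0.2500]
  T[2,:] = [+0.0000 -1.2857 -0.1071]
eigenvalue magnitudes: 1.2752, 0.1680, 0.0000.
ρ(T) = max|λ| = 1.2752; 1.2752 > 1, so it fails to converge.

1.2752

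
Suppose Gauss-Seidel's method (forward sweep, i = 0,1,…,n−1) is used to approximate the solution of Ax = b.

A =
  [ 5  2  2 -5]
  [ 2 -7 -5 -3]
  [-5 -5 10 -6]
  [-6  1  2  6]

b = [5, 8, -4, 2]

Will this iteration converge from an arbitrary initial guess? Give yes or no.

Diagonal D = diag(5, -7, 10, 6); L, U strict lower/upper.
T_GS = -(D+L)⁻¹U: row 0 first, T[0,2] = -(2)/(5) = -0.4000; later rows by forward substitution.
  T[0,:] = [+0.0000  -0.4000  -0.4000  +1.0000]
  T[1,:] = [+0.0000  -0.1143  -0.8286  -0.1429]
  T[2,:] = [+0.0000  -0.2571  -0.6143  +1.0286]
  T[3,:] = [+0.0000  -0.2952  -0.0571  +0.6810]
|roots of det(T-λI)|: 0.8804, 0.6076, 0.3205, 0.0000.
ρ(T) = max|λ| = 0.8804; 0.8804 < 1 ⇒ converges.

yes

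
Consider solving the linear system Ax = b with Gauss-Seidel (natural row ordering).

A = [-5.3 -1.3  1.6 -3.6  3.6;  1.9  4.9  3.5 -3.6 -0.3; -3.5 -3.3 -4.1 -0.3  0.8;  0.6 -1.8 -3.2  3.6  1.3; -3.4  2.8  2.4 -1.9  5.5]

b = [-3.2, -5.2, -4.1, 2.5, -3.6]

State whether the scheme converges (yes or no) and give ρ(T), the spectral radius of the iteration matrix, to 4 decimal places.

Split A = D + L + U, D = diag(-5.3, 4.9, -4.1, 3.6, 5.5).
GS T = -(D+L)⁻¹U: row 0 first, T[0,2] = -(1.6)/(-5.3) = +0.3019; later rows by forward substitution.
  T[0,:] = [+0.0000, -0.2453, +0.3019, -0.6792, +0.6792]
  T[1,:] = [+0.0000, +0.0951, -0.8313, +0.9981, -0.2022]
  T[2,:] = [+0.0000, +0.1328, +0.4114, -0.2967, -0.2220]
  T[3,:] = [+0.0000, +0.2065, -0.1003, +0.3486, -0.7727]
  T[4,:] = [+0.0000, -0.1867, +0.3957, -0.6781, +0.3527]
|λ(T)| sorted: 1.2627, 0.1874, 0.1100, 0.1100, 0.0000.
ρ = 1.2627; 1.2627 > 1 ⇒ diverges.

no, ρ = 1.2627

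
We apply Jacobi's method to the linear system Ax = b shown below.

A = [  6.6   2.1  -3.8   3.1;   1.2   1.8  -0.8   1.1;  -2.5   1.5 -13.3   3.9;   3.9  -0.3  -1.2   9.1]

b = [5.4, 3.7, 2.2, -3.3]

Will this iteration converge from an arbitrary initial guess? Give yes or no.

Let D = diag(6.6, 1.8, -13.3, 9.1); L, U the strict triangles.
T_J = -D⁻¹(L+U): T[0,1] = -(2.1)/(6.6) = -0.3182; T[0,0] = 0.
  T[0,:] = [+0.0000 -0.3182 +0.5758 -0.4697]
  T[1,:] = [-0.6667 +0.0000 +0.4444 -0.6111]
  T[2,:] = [-0.1880 +0.1128 +0.0000 +0.2932]
  T[3,:] = [-0.4286 +0.0330 +0.1319 +0.0000]
|λ(T)| sorted: 0.7712, 0.3936, 0.3936, 0.0981.
ρ = 0.7712; 0.7712 < 1: convergent.

yes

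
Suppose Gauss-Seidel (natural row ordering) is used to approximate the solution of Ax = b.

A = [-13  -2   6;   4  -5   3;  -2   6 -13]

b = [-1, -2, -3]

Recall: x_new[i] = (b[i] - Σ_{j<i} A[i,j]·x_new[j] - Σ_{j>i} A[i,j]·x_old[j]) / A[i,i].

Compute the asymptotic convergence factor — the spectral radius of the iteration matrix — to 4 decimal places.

0.3005

A = D + L + U where D = diag(-13, -5, -13).
T_GS = -(D+L)⁻¹U: row 0 first, T[0,1] = -(-2)/(-13) = -0.1538; later rows by forward substitution.
  T[0,:] = [+0.0000 -0.1538 +0.4615]
  T[1,:] = [+0.0000 -0.1231 +0.9692]
  T[2,:] = [+0.0000 -0.0331 +0.3763]
|λ(T)| sorted: 0.3005, 0.0473, 0.0000.
ρ(T) = max|λ| = 0.3005; 0.3005 < 1: convergent.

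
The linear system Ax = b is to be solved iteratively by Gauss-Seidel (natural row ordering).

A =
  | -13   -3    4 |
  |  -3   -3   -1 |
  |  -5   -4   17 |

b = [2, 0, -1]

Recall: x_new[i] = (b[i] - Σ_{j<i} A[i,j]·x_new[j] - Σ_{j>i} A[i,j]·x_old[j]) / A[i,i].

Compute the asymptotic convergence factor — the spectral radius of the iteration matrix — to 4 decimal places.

Diagonal D = diag(-13, -3, 17); L, U strict lower/upper.
Gauss-Seidel: T = -(D+L)⁻¹U, row 0 first, T[0,2] = -(4)/(-13) = +0.3077; later rows by forward substitution.
  T[0,:] = [+0.0000 -0.2308 +0.3077]
  T[1,:] = [+0.0000 +0.2308 -0.6410]
  T[2,:] = [+0.0000 -0.0136 -0.0603]
moduli |λ_i(T)| = 0.2581, 0.0877, 0.0000.
ρ = 0.2581; 0.2581 < 1 ⇒ converges.

0.2581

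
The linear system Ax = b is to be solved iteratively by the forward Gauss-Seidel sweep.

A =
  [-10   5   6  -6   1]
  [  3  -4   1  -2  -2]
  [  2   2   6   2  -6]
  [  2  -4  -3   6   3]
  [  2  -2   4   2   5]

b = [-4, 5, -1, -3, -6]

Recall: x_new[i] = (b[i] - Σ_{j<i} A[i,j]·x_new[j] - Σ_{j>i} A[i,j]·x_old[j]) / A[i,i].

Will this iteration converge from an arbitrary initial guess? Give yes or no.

Write A = D+L+U with D = diag(-10, -4, 6, 6, 5).
Gauss-Seidel: T = -(D+L)⁻¹U, row 0 first, T[0,4] = -(1)/(-10) = +0.1000; later rows by forward substitution.
  T[0,:] = [+0.0000  +0.5000  +0.6000  -0.6000  +0.1000]
  T[1,:] = [+0.0000  +0.3750  +0.7000  -0.9500  -0.4250]
  T[2,:] = [+0.0000  -0.2917  -0.4333  +0.1833  +1.1083]
  T[3,:] = [+0.0000  -0.0625  +0.0500  -0.3417  -0.2625]
  T[4,:] = [+0.0000  +0.2083  +0.3667  -0.1500  -0.9917]
|roots of det(T-λI)|: 1.2533, 0.4691, 0.2801, 0.0506, 0.0000.
spectral radius ρ = 1.2533; 1.2533 > 1: divergent.

no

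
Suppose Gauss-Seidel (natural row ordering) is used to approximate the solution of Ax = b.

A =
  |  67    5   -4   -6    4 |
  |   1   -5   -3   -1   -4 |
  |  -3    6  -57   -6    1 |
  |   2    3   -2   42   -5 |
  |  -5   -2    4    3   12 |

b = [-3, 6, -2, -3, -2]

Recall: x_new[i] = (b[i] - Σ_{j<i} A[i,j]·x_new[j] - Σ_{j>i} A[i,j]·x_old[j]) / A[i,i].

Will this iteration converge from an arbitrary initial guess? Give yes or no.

yes

A = D + L + U where D = diag(67, -5, -57, 42, 12).
Gauss-Seidel: T = -(D+L)⁻¹U, row 0 first, T[0,3] = -(-6)/(67) = +0.0896; later rows by forward substitution.
  T[0,:] = [+0.0000  -0.0746  +0.0597  +0.0896  -0.0597]
  T[1,:] = [+0.0000  -0.0149  -0.5881  -0.1821  -0.8119]
  T[2,:] = [+0.0000  +0.0024  -0.0650  -0.1291  -0.0648]
  T[3,:] = [+0.0000  +0.0047  +0.0361  +0.0026  +0.1768]
  T[4,:] = [+0.0000  -0.0356  -0.0605  +0.0494  -0.1828]
|eigenvalues of T|: 0.2906, 0.1185, 0.0824, 0.0824, 0.0000.
ρ = 0.2906; 0.2906 < 1 ⇒ converges.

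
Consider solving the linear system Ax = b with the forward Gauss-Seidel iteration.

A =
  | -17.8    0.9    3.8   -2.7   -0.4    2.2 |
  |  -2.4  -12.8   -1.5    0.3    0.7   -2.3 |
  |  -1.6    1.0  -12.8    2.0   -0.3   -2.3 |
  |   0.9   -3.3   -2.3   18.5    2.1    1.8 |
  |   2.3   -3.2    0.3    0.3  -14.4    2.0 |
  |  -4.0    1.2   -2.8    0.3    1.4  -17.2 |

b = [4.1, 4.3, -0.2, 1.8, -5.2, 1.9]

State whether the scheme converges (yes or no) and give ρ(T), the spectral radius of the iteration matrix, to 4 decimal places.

Split A = D + L + U, D = diag(-17.8, -12.8, -12.8, 18.5, -14.4, -17.2).
Gauss-Seidel: T = -(D+L)⁻¹U, row 0 first, T[0,4] = -(-0.4)/(-17.8) = -0.0225; later rows by forward substitution.
  T[0,:] = [+0.0000, +0.0506, +0.2135, -0.1517, -0.0225, +0.1236]
  T[1,:] = [+0.0000, -0.0095, -0.1572, +0.0519, +0.0589, -0.2029]
  T[2,:] = [+0.0000, -0.0071, -0.0390, +0.1793, -0.0160, -0.2110]
  T[3,:] = [+0.0000, -0.0050, -0.0433, +0.0389, -0.1039, -0.1657]
  T[4,:] = [+0.0000, +0.0099, +0.0673, -0.0312, -0.0192, +0.1959]
  T[5,:] = [+0.0000, -0.0105, -0.0495, +0.0079, +0.0086, +0.0045]
eigenvalue magnitudes: 0.1552, 0.1207, 0.0949, 0.0949, 0.0201, 0.0000.
ρ = 0.1552; 0.1552 < 1, so it converges for any x₀.

yes, ρ = 0.1552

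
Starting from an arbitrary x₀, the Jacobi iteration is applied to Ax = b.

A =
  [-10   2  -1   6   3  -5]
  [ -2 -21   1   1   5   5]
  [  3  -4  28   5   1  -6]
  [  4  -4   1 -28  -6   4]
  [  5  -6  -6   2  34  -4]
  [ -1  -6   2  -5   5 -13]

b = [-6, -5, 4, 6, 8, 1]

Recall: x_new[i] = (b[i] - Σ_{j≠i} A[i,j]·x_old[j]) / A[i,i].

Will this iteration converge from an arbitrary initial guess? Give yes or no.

Diagonal D = diag(-10, -21, 28, -28, 34, -13); L, U strict lower/upper.
Jacobi T = -D⁻¹(L+U): T[0,5] = -(-5)/(-10) = -0.5000; T[0,0] = 0.
  T[0,:] = [+0.0000  +0.2000  -0.1000  +0.6000  +0.3000  -0.5000]
  T[1,:] = [-0.0952  +0.0000  +0.0476  +0.0476  +0.2381  +0.2381]
  T[2,:] = [-0.1071  +0.1429  +0.0000  -0.1786  -0.0357  +0.2143]
  T[3,:] = [+0.1429  -0.1429  +0.0357  +0.0000  -0.2143  +0.1429]
  T[4,:] = [-0.1471  +0.1765  +0.1765  -0.0588  +0.0000  +0.1176]
  T[5,:] = [-0.0769  -0.4615  +0.1538  -0.3846  +0.3846  +0.0000]
|λ(T)| sorted: 0.5100, 0.3543, 0.3543, 0.2217, 0.2217, 0.0186.
ρ(T) = max|λ| = 0.5100; 0.5100 < 1, so it converges for any x₀.

yes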